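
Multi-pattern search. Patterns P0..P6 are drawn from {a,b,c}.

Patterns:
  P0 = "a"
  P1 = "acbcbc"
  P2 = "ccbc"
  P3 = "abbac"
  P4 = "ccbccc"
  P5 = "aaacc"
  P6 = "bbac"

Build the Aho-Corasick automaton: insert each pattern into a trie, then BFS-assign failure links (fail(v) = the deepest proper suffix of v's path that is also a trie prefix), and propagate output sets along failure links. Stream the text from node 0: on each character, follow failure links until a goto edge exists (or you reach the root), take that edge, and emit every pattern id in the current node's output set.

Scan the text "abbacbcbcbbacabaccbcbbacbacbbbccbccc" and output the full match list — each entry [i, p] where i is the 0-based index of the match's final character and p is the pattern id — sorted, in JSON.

Construct AC machine:
Trie nodes:
  0='ε' goto a→1 b→21 c→7
  1='a' goto a→17 b→11 c→2  ←P0
  2='ac' goto b→3
  3='acb' goto c→4
  4='acbc' goto b→5
  5='acbcb' goto c→6
  6='acbcbc' goto ·  ←P1
  7='c' goto c→8
  8='cc' goto b→9
  9='ccb' goto c→10
  10='ccbc' goto c→15  ←P2
  11='ab' goto b→12
  12='abb' goto a→13
  13='abba' goto c→14
  14='abbac' goto ·  ←P3
  15='ccbcc' goto c→16
  16='ccbccc' goto ·  ←P4
  17='aa' goto a→18
  18='aaa' goto c→19
  19='aaac' goto c→20
  20='aaacc' goto ·  ←P5
  21='b' goto b→22
  22='bb' goto a→23
  23='bba' goto c→24
  24='bbac' goto ·  ←P6

Failure links (BFS by depth):
  fail(1) 'a': from fail(0)=0 chase 'a': 0 ⇒ 0;  out={0}∪out(0)={0}
  fail(7) 'c': from fail(0)=0 chase 'c': 0 ⇒ 0;  out=∅∪out(0)=∅
  fail(21) 'b': from fail(0)=0 chase 'b': 0 ⇒ 0;  out=∅∪out(0)=∅
  fail(2) 'ac': from fail(1)=0 chase 'c': 0 ⇒ 7;  out=∅∪out(7)=∅
  fail(8) 'cc': from fail(7)=0 chase 'c': 0 ⇒ 7;  out=∅∪out(7)=∅
  fail(11) 'ab': from fail(1)=0 chase 'b': 0 ⇒ 21;  out=∅∪out(21)=∅
  fail(17) 'aa': from fail(1)=0 chase 'a': 0 ⇒ 1;  out=∅∪out(1)={0}
  fail(22) 'bb': from fail(21)=0 chase 'b': 0 ⇒ 21;  out=∅∪out(21)=∅
  fail(3) 'acb': from fail(2)=7 chase 'b': 7→0 ⇒ 21;  out=∅∪out(21)=∅
  fail(9) 'ccb': from fail(8)=7 chase 'b': 7→0 ⇒ 21;  out=∅∪out(21)=∅
  fail(12) 'abb': from fail(11)=21 chase 'b': 21 ⇒ 22;  out=∅∪out(22)=∅
  fail(18) 'aaa': from fail(17)=1 chase 'a': 1 ⇒ 17;  out=∅∪out(17)={0}
  fail(23) 'bba': from fail(22)=21 chase 'a': 21→0 ⇒ 1;  out=∅∪out(1)={0}
  fail(4) 'acbc': from fail(3)=21 chase 'c': 21→0 ⇒ 7;  out=∅∪out(7)=∅
  fail(10) 'ccbc': from fail(9)=21 chase 'c': 21→0 ⇒ 7;  out={2}∪out(7)={2}
  fail(13) 'abba': from fail(12)=22 chase 'a': 22 ⇒ 23;  out=∅∪out(23)={0}
  fail(19) 'aaac': from fail(18)=17 chase 'c': 17→1 ⇒ 2;  out=∅∪out(2)=∅
  fail(24) 'bbac': from fail(23)=1 chase 'c': 1 ⇒ 2;  out={6}∪out(2)={6}
  fail(5) 'acbcb': from fail(4)=7 chase 'b': 7→0 ⇒ 21;  out=∅∪out(21)=∅
  fail(14) 'abbac': from fail(13)=23 chase 'c': 23 ⇒ 24;  out={3}∪out(24)={3,6}
  fail(15) 'ccbcc': from fail(10)=7 chase 'c': 7 ⇒ 8;  out=∅∪out(8)=∅
  fail(20) 'aaacc': from fail(19)=2 chase 'c': 2→7 ⇒ 8;  out={5}∪out(8)={5}
  fail(6) 'acbcbc': from fail(5)=21 chase 'c': 21→0 ⇒ 7;  out={1}∪out(7)={1}
  fail(16) 'ccbccc': from fail(15)=8 chase 'c': 8→7 ⇒ 8;  out={4}∪out(8)={4}

Scan:
[0] read 'a'  n0⇒n1  emit P0@[0:0]
[1] read 'b'  n1⇒n11
[2] read 'b'  n11⇒n12
[3] read 'a'  n12⇒n13  emit P0@[3:3]
[4] read 'c'  n13⇒n14  emit P3@[0:4],P6@[1:4]
[5] read 'b'  n14⇒n3 (fail-walked)
[6] read 'c'  n3⇒n4
[7] read 'b'  n4⇒n5
[8] read 'c'  n5⇒n6  emit P1@[3:8]
[9] read 'b'  n6⇒n21 (fail-walked)
[10] read 'b'  n21⇒n22
[11] read 'a'  n22⇒n23  emit P0@[11:11]
[12] read 'c'  n23⇒n24  emit P6@[9:12]
[13] read 'a'  n24⇒n1 (fail-walked)  emit P0@[13:13]
[14] read 'b'  n1⇒n11
[15] read 'a'  n11⇒n1 (fail-walked)  emit P0@[15:15]
[16] read 'c'  n1⇒n2
[17] read 'c'  n2⇒n8 (fail-walked)
[18] read 'b'  n8⇒n9
[19] read 'c'  n9⇒n10  emit P2@[16:19]
[20] read 'b'  n10⇒n21 (fail-walked)
[21] read 'b'  n21⇒n22
[22] read 'a'  n22⇒n23  emit P0@[22:22]
[23] read 'c'  n23⇒n24  emit P6@[20:23]
[24] read 'b'  n24⇒n3 (fail-walked)
[25] read 'a'  n3⇒n1 (fail-walked)  emit P0@[25:25]
[26] read 'c'  n1⇒n2
[27] read 'b'  n2⇒n3
[28] read 'b'  n3⇒n22 (fail-walked)
[29] read 'b'  n22⇒n22 (fail-walked)
[30] read 'c'  n22⇒n7 (fail-walked)
[31] read 'c'  n7⇒n8
[32] read 'b'  n8⇒n9
[33] read 'c'  n9⇒n10  emit P2@[30:33]
[34] read 'c'  n10⇒n15
[35] read 'c'  n15⇒n16  emit P4@[30:35]

Result: [[0,0],[3,0],[4,3],[4,6],[8,1],[11,0],[12,6],[13,0],[15,0],[19,2],[22,0],[23,6],[25,0],[33,2],[35,4]]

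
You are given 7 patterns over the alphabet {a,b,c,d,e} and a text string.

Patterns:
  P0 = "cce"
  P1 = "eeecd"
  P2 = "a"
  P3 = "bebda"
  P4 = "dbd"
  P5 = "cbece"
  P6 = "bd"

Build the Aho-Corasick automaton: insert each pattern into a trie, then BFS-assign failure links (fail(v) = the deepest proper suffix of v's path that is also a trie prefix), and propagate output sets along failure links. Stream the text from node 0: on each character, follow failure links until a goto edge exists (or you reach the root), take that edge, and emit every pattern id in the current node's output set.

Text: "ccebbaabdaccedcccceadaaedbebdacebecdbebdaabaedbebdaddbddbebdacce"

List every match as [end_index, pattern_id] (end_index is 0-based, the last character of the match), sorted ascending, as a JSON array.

Construct AC machine:
Trie nodes:
  n0 'ε': a→9 b→10 c→1 d→15 e→4
  n1 'c': b→18 c→2
  n2 'cc': e→3
  n3 'cce': ·  [P0 ends]
  n4 'e': e→5
  n5 'ee': e→6
  n6 'eee': c→7
  n7 'eeec': d→8
  n8 'eeecd': ·  [P1 ends]
  n9 'a': ·  [P2 ends]
  n10 'b': d→22 e→11
  n11 'be': b→12
  n12 'beb': d→13
  n13 'bebd': a→14
  n14 'bebda': ·  [P3 ends]
  n15 'd': b→16
  n16 'db': d→17
  n17 'dbd': ·  [P4 ends]
  n18 'cb': e→19
  n19 'cbe': c→20
  n20 'cbec': e→21
  n21 'cbece': ·  [P5 ends]
  n22 'bd': ·  [P6 ends]

BFS fail/out derivation:
  fail(1) 'c': from fail(0)=0 chase 'c': 0 ⇒ 0;  out=∅∪out(0)=∅
  fail(4) 'e': from fail(0)=0 chase 'e': 0 ⇒ 0;  out=∅∪out(0)=∅
  fail(9) 'a': from fail(0)=0 chase 'a': 0 ⇒ 0;  out={2}∪out(0)={2}
  fail(10) 'b': from fail(0)=0 chase 'b': 0 ⇒ 0;  out=∅∪out(0)=∅
  fail(15) 'd': from fail(0)=0 chase 'd': 0 ⇒ 0;  out=∅∪out(0)=∅
  fail(2) 'cc': from fail(1)=0 chase 'c': 0 ⇒ 1;  out=∅∪out(1)=∅
  fail(5) 'ee': from fail(4)=0 chase 'e': 0 ⇒ 4;  out=∅∪out(4)=∅
  fail(11) 'be': from fail(10)=0 chase 'e': 0 ⇒ 4;  out=∅∪out(4)=∅
  fail(16) 'db': from fail(15)=0 chase 'b': 0 ⇒ 10;  out=∅∪out(10)=∅
  fail(18) 'cb': from fail(1)=0 chase 'b': 0 ⇒ 10;  out=∅∪out(10)=∅
  fail(22) 'bd': from fail(10)=0 chase 'd': 0 ⇒ 15;  out={6}∪out(15)={6}
  fail(3) 'cce': from fail(2)=1 chase 'e': 1→0 ⇒ 4;  out={0}∪out(4)={0}
  fail(6) 'eee': from fail(5)=4 chase 'e': 4 ⇒ 5;  out=∅∪out(5)=∅
  fail(12) 'beb': from fail(11)=4 chase 'b': 4→0 ⇒ 10;  out=∅∪out(10)=∅
  fail(17) 'dbd': from fail(16)=10 chase 'd': 10 ⇒ 22;  out={4}∪out(22)={4,6}
  fail(19) 'cbe': from fail(18)=10 chase 'e': 10 ⇒ 11;  out=∅∪out(11)=∅
  fail(7) 'eeec': from fail(6)=5 chase 'c': 5→4→0 ⇒ 1;  out=∅∪out(1)=∅
  fail(13) 'bebd': from fail(12)=10 chase 'd': 10 ⇒ 22;  out=∅∪out(22)={6}
  fail(20) 'cbec': from fail(19)=11 chase 'c': 11→4→0 ⇒ 1;  out=∅∪out(1)=∅
  fail(8) 'eeecd': from fail(7)=1 chase 'd': 1→0 ⇒ 15;  out={1}∪out(15)={1}
  fail(14) 'bebda': from fail(13)=22 chase 'a': 22→15→0 ⇒ 9;  out={3}∪out(9)={2,3}
  fail(21) 'cbece': from fail(20)=1 chase 'e': 1→0 ⇒ 4;  out={5}∪out(4)={5}

Scan:
i=0 'c': node 0→1
i=1 'c': node 1→2
i=2 'e': node 2→3  emit P0@[0:2]
i=3 'b': node 3→10 (via fail)
i=4 'b': node 10→10 (via fail)
i=5 'a': node 10→9 (via fail)  emit P2@[5:5]
i=6 'a': node 9→9 (via fail)  emit P2@[6:6]
i=7 'b': node 9→10 (via fail)
i=8 'd': node 10→22  emit P6@[7:8]
i=9 'a': node 22→9 (via fail)  emit P2@[9:9]
i=10 'c': node 9→1 (via fail)
i=11 'c': node 1→2
i=12 'e': node 2→3  emit P0@[10:12]
i=13 'd': node 3→15 (via fail)
i=14 'c': node 15→1 (via fail)
i=15 'c': node 1→2
i=16 'c': node 2→2 (via fail)
i=17 'c': node 2→2 (via fail)
i=18 'e': node 2→3  emit P0@[16:18]
i=19 'a': node 3→9 (via fail)  emit P2@[19:19]
i=20 'd': node 9→15 (via fail)
i=21 'a': node 15→9 (via fail)  emit P2@[21:21]
i=22 'a': node 9→9 (via fail)  emit P2@[22:22]
i=23 'e': node 9→4 (via fail)
i=24 'd': node 4→15 (via fail)
i=25 'b': node 15→16
i=26 'e': node 16→11 (via fail)
i=27 'b': node 11→12
i=28 'd': node 12→13  emit P6@[27:28]
i=29 'a': node 13→14  emit P2@[29:29],P3@[25:29]
i=30 'c': node 14→1 (via fail)
i=31 'e': node 1→4 (via fail)
i=32 'b': node 4→10 (via fail)
i=33 'e': node 10→11
i=34 'c': node 11→1 (via fail)
i=35 'd': node 1→15 (via fail)
i=36 'b': node 15→16
i=37 'e': node 16→11 (via fail)
i=38 'b': node 11→12
i=39 'd': node 12→13  emit P6@[38:39]
i=40 'a': node 13→14  emit P2@[40:40],P3@[36:40]
i=41 'a': node 14→9 (via fail)  emit P2@[41:41]
i=42 'b': node 9→10 (via fail)
i=43 'a': node 10→9 (via fail)  emit P2@[43:43]
i=44 'e': node 9→4 (via fail)
i=45 'd': node 4→15 (via fail)
i=46 'b': node 15→16
i=47 'e': node 16→11 (via fail)
i=48 'b': node 11→12
i=49 'd': node 12→13  emit P6@[48:49]
i=50 'a': node 13→14  emit P2@[50:50],P3@[46:50]
i=51 'd': node 14→15 (via fail)
i=52 'd': node 15→15 (via fail)
i=53 'b': node 15→16
i=54 'd': node 16→17  emit P4@[52:54],P6@[53:54]
i=55 'd': node 17→15 (via fail)
i=56 'b': node 15→16
i=57 'e': node 16→11 (via fail)
i=58 'b': node 11→12
i=59 'd': node 12→13  emit P6@[58:59]
i=60 'a': node 13→14  emit P2@[60:60],P3@[56:60]
i=61 'c': node 14→1 (via fail)
i=62 'c': node 1→2
i=63 'e': node 2→3  emit P0@[61:63]

Result: [[2,0],[5,2],[6,2],[8,6],[9,2],[12,0],[18,0],[19,2],[21,2],[22,2],[28,6],[29,2],[29,3],[39,6],[40,2],[40,3],[41,2],[43,2],[49,6],[50,2],[50,3],[54,4],[54,6],[59,6],[60,2],[60,3],[63,0]]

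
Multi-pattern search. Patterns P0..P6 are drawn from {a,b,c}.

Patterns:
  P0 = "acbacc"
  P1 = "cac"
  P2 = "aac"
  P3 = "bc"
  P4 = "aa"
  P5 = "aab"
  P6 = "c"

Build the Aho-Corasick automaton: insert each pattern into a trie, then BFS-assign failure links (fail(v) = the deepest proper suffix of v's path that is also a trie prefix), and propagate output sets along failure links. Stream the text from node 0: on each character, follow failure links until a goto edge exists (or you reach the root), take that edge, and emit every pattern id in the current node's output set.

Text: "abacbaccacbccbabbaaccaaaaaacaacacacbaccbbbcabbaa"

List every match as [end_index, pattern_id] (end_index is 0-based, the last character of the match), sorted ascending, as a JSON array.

Construct AC machine:
Trie nodes:
  n0 'ε': a→1 b→12 c→7
  n1 'a': a→10 c→2
  n2 'ac': b→3
  n3 'acb': a→4
  n4 'acba': c→5
  n5 'acbac': c→6
  n6 'acbacc': ·  [P0 ends]
  n7 'c': a→8  [P6 ends]
  n8 'ca': c→9
  n9 'cac': ·  [P1 ends]
  n10 'aa': b→14 c→11  [P4 ends]
  n11 'aac': ·  [P2 ends]
  n12 'b': c→13
  n13 'bc': ·  [P3 ends]
  n14 'aab': ·  [P5 ends]

Failure links (BFS by depth):
  n1('a'): parent n0 fail=0; on 'a' 0 → fail=0;  out ∅∪∅=∅
  n7('c'): parent n0 fail=0; on 'c' 0 → fail=0;  out {6}∪∅={6}
  n12('b'): parent n0 fail=0; on 'b' 0 → fail=0;  out ∅∪∅=∅
  n2('ac'): parent n1 fail=0; on 'c' 0 → fail=7;  out ∅∪{6}={6}
  n8('ca'): parent n7 fail=0; on 'a' 0 → fail=1;  out ∅∪∅=∅
  n10('aa'): parent n1 fail=0; on 'a' 0 → fail=1;  out {4}∪∅={4}
  n13('bc'): parent n12 fail=0; on 'c' 0 → fail=7;  out {3}∪{6}={3,6}
  n3('acb'): parent n2 fail=7; on 'b' 7→0 → fail=12;  out ∅∪∅=∅
  n9('cac'): parent n8 fail=1; on 'c' 1 → fail=2;  out {1}∪{6}={1,6}
  n11('aac'): parent n10 fail=1; on 'c' 1 → fail=2;  out {2}∪{6}={2,6}
  n14('aab'): parent n10 fail=1; on 'b' 1→0 → fail=12;  out {5}∪∅={5}
  n4('acba'): parent n3 fail=12; on 'a' 12→0 → fail=1;  out ∅∪∅=∅
  n5('acbac'): parent n4 fail=1; on 'c' 1 → fail=2;  out ∅∪{6}={6}
  n6('acbacc'): parent n5 fail=2; on 'c' 2→7→0 → fail=7;  out {0}∪{6}={0,6}

Text stream:
[0] read 'a'  n0⇒n1
[1] read 'b'  n1⇒n12 ·f
[2] read 'a'  n12⇒n1 ·f
[3] read 'c'  n1⇒n2  ** P6@[3:3]
[4] read 'b'  n2⇒n3
[5] read 'a'  n3⇒n4
[6] read 'c'  n4⇒n5  ** P6@[6:6]
[7] read 'c'  n5⇒n6  ** P0@[2:7],P6@[7:7]
[8] read 'a'  n6⇒n8 ·f
[9] read 'c'  n8⇒n9  ** P1@[7:9],P6@[9:9]
[10] read 'b'  n9⇒n3 ·f
[11] read 'c'  n3⇒n13 ·f  ** P3@[10:11],P6@[11:11]
[12] read 'c'  n13⇒n7 ·f  ** P6@[12:12]
[13] read 'b'  n7⇒n12 ·f
[14] read 'a'  n12⇒n1 ·f
[15] read 'b'  n1⇒n12 ·f
[16] read 'b'  n12⇒n12 ·f
[17] read 'a'  n12⇒n1 ·f
[18] read 'a'  n1⇒n10  ** P4@[17:18]
[19] read 'c'  n10⇒n11  ** P2@[17:19],P6@[19:19]
[20] read 'c'  n11⇒n7 ·f  ** P6@[20:20]
[21] read 'a'  n7⇒n8
[22] read 'a'  n8⇒n10 ·f  ** P4@[21:22]
[23] read 'a'  n10⇒n10 ·f  ** P4@[22:23]
[24] read 'a'  n10⇒n10 ·f  ** P4@[23:24]
[25] read 'a'  n10⇒n10 ·f  ** P4@[24:25]
[26] read 'a'  n10⇒n10 ·f  ** P4@[25:26]
[27] read 'c'  n10⇒n11  ** P2@[25:27],P6@[27:27]
[28] read 'a'  n11⇒n8 ·f
[29] read 'a'  n8⇒n10 ·f  ** P4@[28:29]
[30] read 'c'  n10⇒n11  ** P2@[28:30],P6@[30:30]
[31] read 'a'  n11⇒n8 ·f
[32] read 'c'  n8⇒n9  ** P1@[30:32],P6@[32:32]
[33] read 'a'  n9⇒n8 ·f
[34] read 'c'  n8⇒n9  ** P1@[32:34],P6@[34:34]
[35] read 'b'  n9⇒n3 ·f
[36] read 'a'  n3⇒n4
[37] read 'c'  n4⇒n5  ** P6@[37:37]
[38] read 'c'  n5⇒n6  ** P0@[33:38],P6@[38:38]
[39] read 'b'  n6⇒n12 ·f
[40] read 'b'  n12⇒n12 ·f
[41] read 'b'  n12⇒n12 ·f
[42] read 'c'  n12⇒n13  ** P3@[41:42],P6@[42:42]
[43] read 'a'  n13⇒n8 ·f
[44] read 'b'  n8⇒n12 ·f
[45] read 'b'  n12⇒n12 ·f
[46] read 'a'  n12⇒n1 ·f
[47] read 'a'  n1⇒n10  ** P4@[46:47]

All matches (sorted): [[3,6],[6,6],[7,0],[7,6],[9,1],[9,6],[11,3],[11,6],[12,6],[18,4],[19,2],[19,6],[20,6],[22,4],[23,4],[24,4],[25,4],[26,4],[27,2],[27,6],[29,4],[30,2],[30,6],[32,1],[32,6],[34,1],[34,6],[37,6],[38,0],[38,6],[42,3],[42,6],[47,4]]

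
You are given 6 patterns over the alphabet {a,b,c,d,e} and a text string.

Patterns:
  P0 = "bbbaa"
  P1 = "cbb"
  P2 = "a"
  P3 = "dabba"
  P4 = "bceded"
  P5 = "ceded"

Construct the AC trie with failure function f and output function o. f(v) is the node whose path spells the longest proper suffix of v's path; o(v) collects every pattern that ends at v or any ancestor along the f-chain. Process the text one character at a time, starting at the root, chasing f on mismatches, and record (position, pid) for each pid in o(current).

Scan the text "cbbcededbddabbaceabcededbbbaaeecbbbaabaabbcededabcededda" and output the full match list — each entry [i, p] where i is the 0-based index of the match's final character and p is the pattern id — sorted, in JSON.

Build:
Trie (insert patterns):
  0='ε' goto a→9 b→1 c→6 d→10
  1='b' goto b→2 c→15
  2='bb' goto b→3
  3='bbb' goto a→4
  4='bbba' goto a→5
  5='bbbaa' goto ·  [P0 ends]
  6='c' goto b→7 e→20
  7='cb' goto b→8
  8='cbb' goto ·  [P1 ends]
  9='a' goto ·  [P2 ends]
  10='d' goto a→11
  11='da' goto b→12
  12='dab' goto b→13
  13='dabb' goto a→14
  14='dabba' goto ·  [P3 ends]
  15='bc' goto e→16
  16='bce' goto d→17
  17='bced' goto e→18
  18='bcede' goto d→19
  19='bceded' goto ·  [P4 ends]
  20='ce' goto d→21
  21='ced' goto e→22
  22='cede' goto d→23
  23='ceded' goto ·  [P5 ends]

BFS fail/out derivation:
  fail(1) 'b': from fail(0)=0 chase 'b': 0 ⇒ 0;  out=∅∪out(0)=∅
  fail(6) 'c': from fail(0)=0 chase 'c': 0 ⇒ 0;  out=∅∪out(0)=∅
  fail(9) 'a': from fail(0)=0 chase 'a': 0 ⇒ 0;  out={2}∪out(0)={2}
  fail(10) 'd': from fail(0)=0 chase 'd': 0 ⇒ 0;  out=∅∪out(0)=∅
  fail(2) 'bb': from fail(1)=0 chase 'b': 0 ⇒ 1;  out=∅∪out(1)=∅
  fail(7) 'cb': from fail(6)=0 chase 'b': 0 ⇒ 1;  out=∅∪out(1)=∅
  fail(11) 'da': from fail(10)=0 chase 'a': 0 ⇒ 9;  out=∅∪out(9)={2}
  fail(15) 'bc': from fail(1)=0 chase 'c': 0 ⇒ 6;  out=∅∪out(6)=∅
  fail(20) 'ce': from fail(6)=0 chase 'e': 0 ⇒ 0;  out=∅∪out(0)=∅
  fail(3) 'bbb': from fail(2)=1 chase 'b': 1 ⇒ 2;  out=∅∪out(2)=∅
  fail(8) 'cbb': from fail(7)=1 chase 'b': 1 ⇒ 2;  out={1}∪out(2)={1}
  fail(12) 'dab': from fail(11)=9 chase 'b': 9→0 ⇒ 1;  out=∅∪out(1)=∅
  fail(16) 'bce': from fail(15)=6 chase 'e': 6 ⇒ 20;  out=∅∪out(20)=∅
  fail(21) 'ced': from fail(20)=0 chase 'd': 0 ⇒ 10;  out=∅∪out(10)=∅
  fail(4) 'bbba': from fail(3)=2 chase 'a': 2→1→0 ⇒ 9;  out=∅∪out(9)={2}
  fail(13) 'dabb': from fail(12)=1 chase 'b': 1 ⇒ 2;  out=∅∪out(2)=∅
  fail(17) 'bced': from fail(16)=20 chase 'd': 20 ⇒ 21;  out=∅∪out(21)=∅
  fail(22) 'cede': from fail(21)=10 chase 'e': 10→0 ⇒ 0;  out=∅∪out(0)=∅
  fail(5) 'bbbaa': from fail(4)=9 chase 'a': 9→0 ⇒ 9;  out={0}∪out(9)={0,2}
  fail(14) 'dabba': from fail(13)=2 chase 'a': 2→1→0 ⇒ 9;  out={3}∪out(9)={2,3}
  fail(18) 'bcede': from fail(17)=21 chase 'e': 21 ⇒ 22;  out=∅∪out(22)=∅
  fail(23) 'ceded': from fail(22)=0 chase 'd': 0 ⇒ 10;  out={5}∪out(10)={5}
  fail(19) 'bceded': from fail(18)=22 chase 'd': 22 ⇒ 23;  out={4}∪out(23)={4,5}

Scan:
[0] read 'c'  n0⇒n6
[1] read 'b'  n6⇒n7
[2] read 'b'  n7⇒n8  ** P1@[0:2]
[3] read 'c'  n8⇒n15 (fail-walked)
[4] read 'e'  n15⇒n16
[5] read 'd'  n16⇒n17
[6] read 'e'  n17⇒n18
[7] read 'd'  n18⇒n19  ** P4@[2:7],P5@[3:7]
[8] read 'b'  n19⇒n1 (fail-walked)
[9] read 'd'  n1⇒n10 (fail-walked)
[10] read 'd'  n10⇒n10 (fail-walked)
[11] read 'a'  n10⇒n11  ** P2@[11:11]
[12] read 'b'  n11⇒n12
[13] read 'b'  n12⇒n13
[14] read 'a'  n13⇒n14  ** P2@[14:14],P3@[10:14]
[15] read 'c'  n14⇒n6 (fail-walked)
[16] read 'e'  n6⇒n20
[17] read 'a'  n20⇒n9 (fail-walked)  ** P2@[17:17]
[18] read 'b'  n9⇒n1 (fail-walked)
[19] read 'c'  n1⇒n15
[20] read 'e'  n15⇒n16
[21] read 'd'  n16⇒n17
[22] read 'e'  n17⇒n18
[23] read 'd'  n18⇒n19  ** P4@[18:23],P5@[19:23]
[24] read 'b'  n19⇒n1 (fail-walked)
[25] read 'b'  n1⇒n2
[26] read 'b'  n2⇒n3
[27] read 'a'  n3⇒n4  ** P2@[27:27]
[28] read 'a'  n4⇒n5  ** P0@[24:28],P2@[28:28]
[29] read 'e'  n5⇒n0 (fail-walked)
[30] read 'e'  n0⇒n0
[31] read 'c'  n0⇒n6
[32] read 'b'  n6⇒n7
[33] read 'b'  n7⇒n8  ** P1@[31:33]
[34] read 'b'  n8⇒n3 (fail-walked)
[35] read 'a'  n3⇒n4  ** P2@[35:35]
[36] read 'a'  n4⇒n5  ** P0@[32:36],P2@[36:36]
[37] read 'b'  n5⇒n1 (fail-walked)
[38] read 'a'  n1⇒n9 (fail-walked)  ** P2@[38:38]
[39] read 'a'  n9⇒n9 (fail-walked)  ** P2@[39:39]
[40] read 'b'  n9⇒n1 (fail-walked)
[41] read 'b'  n1⇒n2
[42] read 'c'  n2⇒n15 (fail-walked)
[43] read 'e'  n15⇒n16
[44] read 'd'  n16⇒n17
[45] read 'e'  n17⇒n18
[46] read 'd'  n18⇒n19  ** P4@[41:46],P5@[42:46]
[47] read 'a'  n19⇒n11 (fail-walked)  ** P2@[47:47]
[48] read 'b'  n11⇒n12
[49] read 'c'  n12⇒n15 (fail-walked)
[50] read 'e'  n15⇒n16
[51] read 'd'  n16⇒n17
[52] read 'e'  n17⇒n18
[53] read 'd'  n18⇒n19  ** P4@[48:53],P5@[49:53]
[54] read 'd'  n19⇒n10 (fail-walked)
[55] read 'a'  n10⇒n11  ** P2@[55:55]

Result: [[2,1],[7,4],[7,5],[11,2],[14,2],[14,3],[17,2],[23,4],[23,5],[27,2],[28,0],[28,2],[33,1],[35,2],[36,0],[36,2],[38,2],[39,2],[46,4],[46,5],[47,2],[53,4],[53,5],[55,2]]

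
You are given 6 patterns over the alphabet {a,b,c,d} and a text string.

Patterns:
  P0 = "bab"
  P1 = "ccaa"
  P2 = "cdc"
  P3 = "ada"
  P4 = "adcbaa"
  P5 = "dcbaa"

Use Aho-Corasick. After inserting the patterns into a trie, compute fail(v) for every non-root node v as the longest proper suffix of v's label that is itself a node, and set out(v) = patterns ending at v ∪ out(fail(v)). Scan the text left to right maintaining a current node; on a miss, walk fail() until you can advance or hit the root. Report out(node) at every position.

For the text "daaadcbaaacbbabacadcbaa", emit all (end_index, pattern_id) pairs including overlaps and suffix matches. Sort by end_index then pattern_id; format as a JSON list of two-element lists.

Build automaton:
Trie (insert patterns):
  0='ε' goto a→10 b→1 c→4 d→17
  1='b' goto a→2
  2='ba' goto b→3
  3='bab' goto ·  [P0 ends]
  4='c' goto c→5 d→8
  5='cc' goto a→6
  6='cca' goto a→7
  7='ccaa' goto ·  [P1 ends]
  8='cd' goto c→9
  9='cdc' goto ·  [P2 ends]
  10='a' goto d→11
  11='ad' goto a→12 c→13
  12='ada' goto ·  [P3 ends]
  13='adc' goto b→14
  14='adcb' goto a→15
  15='adcba' goto a→16
  16='adcbaa' goto ·  [P4 ends]
  17='d' goto c→18
  18='dc' goto b→19
  19='dcb' goto a→20
  20='dcba' goto a→21
  21='dcbaa' goto ·  [P5 ends]

BFS fail/out derivation:
  n1('b'): parent n0 fail=0; on 'b' 0 → fail=0;  out ∅∪∅=∅
  n4('c'): parent n0 fail=0; on 'c' 0 → fail=0;  out ∅∪∅=∅
  n10('a'): parent n0 fail=0; on 'a' 0 → fail=0;  out ∅∪∅=∅
  n17('d'): parent n0 fail=0; on 'd' 0 → fail=0;  out ∅∪∅=∅
  n2('ba'): parent n1 fail=0; on 'a' 0 → fail=10;  out ∅∪∅=∅
  n5('cc'): parent n4 fail=0; on 'c' 0 → fail=4;  out ∅∪∅=∅
  n8('cd'): parent n4 fail=0; on 'd' 0 → fail=17;  out ∅∪∅=∅
  n11('ad'): parent n10 fail=0; on 'd' 0 → fail=17;  out ∅∪∅=∅
  n18('dc'): parent n17 fail=0; on 'c' 0 → fail=4;  out ∅∪∅=∅
  n3('bab'): parent n2 fail=10; on 'b' 10→0 → fail=1;  out {0}∪∅={0}
  n6('cca'): parent n5 fail=4; on 'a' 4→0 → fail=10;  out ∅∪∅=∅
  n9('cdc'): parent n8 fail=17; on 'c' 17 → fail=18;  out {2}∪∅={2}
  n12('ada'): parent n11 fail=17; on 'a' 17→0 → fail=10;  out {3}∪∅={3}
  n13('adc'): parent n11 fail=17; on 'c' 17 → fail=18;  out ∅∪∅=∅
  n19('dcb'): parent n18 fail=4; on 'b' 4→0 → fail=1;  out ∅∪∅=∅
  n7('ccaa'): parent n6 fail=10; on 'a' 10→0 → fail=10;  out {1}∪∅={1}
  n14('adcb'): parent n13 fail=18; on 'b' 18 → fail=19;  out ∅∪∅=∅
  n20('dcba'): parent n19 fail=1; on 'a' 1 → fail=2;  out ∅∪∅=∅
  n15('adcba'): parent n14 fail=19; on 'a' 19 → fail=20;  out ∅∪∅=∅
  n21('dcbaa'): parent n20 fail=2; on 'a' 2→10→0 → fail=10;  out {5}∪∅={5}
  n16('adcbaa'): parent n15 fail=20; on 'a' 20 → fail=21;  out {4}∪{5}={4,5}

Run:
[0] read 'd'  n0⇒n17
[1] read 'a'  n17⇒n10 (fail-walked)
[2] read 'a'  n10⇒n10 (fail-walked)
[3] read 'a'  n10⇒n10 (fail-walked)
[4] read 'd'  n10⇒n11
[5] read 'c'  n11⇒n13
[6] read 'b'  n13⇒n14
[7] read 'a'  n14⇒n15
[8] read 'a'  n15⇒n16  emit P4@[3:8],P5@[4:8]
[9] read 'a'  n16⇒n10 (fail-walked)
[10] read 'c'  n10⇒n4 (fail-walked)
[11] read 'b'  n4⇒n1 (fail-walked)
[12] read 'b'  n1⇒n1 (fail-walked)
[13] read 'a'  n1⇒n2
[14] read 'b'  n2⇒n3  emit P0@[12:14]
[15] read 'a'  n3⇒n2 (fail-walked)
[16] read 'c'  n2⇒n4 (fail-walked)
[17] read 'a'  n4⇒n10 (fail-walked)
[18] read 'd'  n10⇒n11
[19] read 'c'  n11⇒n13
[20] read 'b'  n13⇒n14
[21] read 'a'  n14⇒n15
[22] read 'a'  n15⇒n16  emit P4@[17:22],P5@[18:22]

All matches (sorted): [[8,4],[8,5],[14,0],[22,4],[22,5]]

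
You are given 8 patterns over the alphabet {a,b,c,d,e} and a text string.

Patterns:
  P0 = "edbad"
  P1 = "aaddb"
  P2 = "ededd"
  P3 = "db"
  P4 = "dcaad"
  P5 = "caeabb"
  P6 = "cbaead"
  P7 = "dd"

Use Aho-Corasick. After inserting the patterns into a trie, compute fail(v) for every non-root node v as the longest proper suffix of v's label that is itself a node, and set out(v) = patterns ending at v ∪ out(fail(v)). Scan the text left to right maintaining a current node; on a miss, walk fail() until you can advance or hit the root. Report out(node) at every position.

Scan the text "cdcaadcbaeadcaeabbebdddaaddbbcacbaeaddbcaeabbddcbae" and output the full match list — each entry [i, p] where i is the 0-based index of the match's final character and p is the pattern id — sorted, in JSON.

Build automaton:
Trie nodes:
  0='ε' goto a→6 c→20 d→14 e→1
  1='e' goto d→2
  2='ed' goto b→3 e→11
  3='edb' goto a→4
  4='edba' goto d→5
  5='edbad' goto ·  ←P0
  6='a' goto a→7
  7='aa' goto d→8
  8='aad' goto d→9
  9='aadd' goto b→10
  10='aaddb' goto ·  ←P1
  11='ede' goto d→12
  12='eded' goto d→13
  13='ededd' goto ·  ←P2
  14='d' goto b→15 c→16 d→31
  15='db' goto ·  ←P3
  16='dc' goto a→17
  17='dca' goto a→18
  18='dcaa' goto d→19
  19='dcaad' goto ·  ←P4
  20='c' goto a→21 b→26
  21='ca' goto e→22
  22='cae' goto a→23
  23='caea' goto b→24
  24='caeab' goto b→25
  25='caeabb' goto ·  ←P5
  26='cb' goto a→27
  27='cba' goto e→28
  28='cbae' goto a→29
  29='cbaea' goto d→30
  30='cbaead' goto ·  ←P6
  31='dd' goto ·  ←P7

Failure links (BFS by depth):
  fail(1) 'e': from fail(0)=0 chase 'e': 0 ⇒ 0;  out=∅∪out(0)=∅
  fail(6) 'a': from fail(0)=0 chase 'a': 0 ⇒ 0;  out=∅∪out(0)=∅
  fail(14) 'd': from fail(0)=0 chase 'd': 0 ⇒ 0;  out=∅∪out(0)=∅
  fail(20) 'c': from fail(0)=0 chase 'c': 0 ⇒ 0;  out=∅∪out(0)=∅
  fail(2) 'ed': from fail(1)=0 chase 'd': 0 ⇒ 14;  out=∅∪out(14)=∅
  fail(7) 'aa': from fail(6)=0 chase 'a': 0 ⇒ 6;  out=∅∪out(6)=∅
  fail(15) 'db': from fail(14)=0 chase 'b': 0 ⇒ 0;  out={3}∪out(0)={3}
  fail(16) 'dc': from fail(14)=0 chase 'c': 0 ⇒ 20;  out=∅∪out(20)=∅
  fail(21) 'ca': from fail(20)=0 chase 'a': 0 ⇒ 6;  out=∅∪out(6)=∅
  fail(26) 'cb': from fail(20)=0 chase 'b': 0 ⇒ 0;  out=∅∪out(0)=∅
  fail(31) 'dd': from fail(14)=0 chase 'd': 0 ⇒ 14;  out={7}∪out(14)={7}
  fail(3) 'edb': from fail(2)=14 chase 'b': 14 ⇒ 15;  out=∅∪out(15)={3}
  fail(8) 'aad': from fail(7)=6 chase 'd': 6→0 ⇒ 14;  out=∅∪out(14)=∅
  fail(11) 'ede': from fail(2)=14 chase 'e': 14→0 ⇒ 1;  out=∅∪out(1)=∅
  fail(17) 'dca': from fail(16)=20 chase 'a': 20 ⇒ 21;  out=∅∪out(21)=∅
  fail(22) 'cae': from fail(21)=6 chase 'e': 6→0 ⇒ 1;  out=∅∪out(1)=∅
  fail(27) 'cba': from fail(26)=0 chase 'a': 0 ⇒ 6;  out=∅∪out(6)=∅
  fail(4) 'edba': from fail(3)=15 chase 'a': 15→0 ⇒ 6;  out=∅∪out(6)=∅
  fail(9) 'aadd': from fail(8)=14 chase 'd': 14 ⇒ 31;  out=∅∪out(31)={7}
  fail(12) 'eded': from fail(11)=1 chase 'd': 1 ⇒ 2;  out=∅∪out(2)=∅
  fail(18) 'dcaa': from fail(17)=21 chase 'a': 21→6 ⇒ 7;  out=∅∪out(7)=∅
  fail(23) 'caea': from fail(22)=1 chase 'a': 1→0 ⇒ 6;  out=∅∪out(6)=∅
  fail(28) 'cbae': from fail(27)=6 chase 'e': 6→0 ⇒ 1;  out=∅∪out(1)=∅
  fail(5) 'edbad': from fail(4)=6 chase 'd': 6→0 ⇒ 14;  out={0}∪out(14)={0}
  fail(10) 'aaddb': from fail(9)=31 chase 'b': 31→14 ⇒ 15;  out={1}∪out(15)={1,3}
  fail(13) 'ededd': from fail(12)=2 chase 'd': 2→14 ⇒ 31;  out={2}∪out(31)={2,7}
  fail(19) 'dcaad': from fail(18)=7 chase 'd': 7 ⇒ 8;  out={4}∪out(8)={4}
  fail(24) 'caeab': from fail(23)=6 chase 'b': 6→0 ⇒ 0;  out=∅∪out(0)=∅
  fail(29) 'cbaea': from fail(28)=1 chase 'a': 1→0 ⇒ 6;  out=∅∪out(6)=∅
  fail(25) 'caeabb': from fail(24)=0 chase 'b': 0 ⇒ 0;  out={5}∪out(0)={5}
  fail(30) 'cbaead': from fail(29)=6 chase 'd': 6→0 ⇒ 14;  out={6}∪out(14)={6}

Run:
pos 0 'c': at 20
pos 1 'd': at 14 (via fail)
pos 2 'c': at 16
pos 3 'a': at 17
pos 4 'a': at 18
pos 5 'd': at 19  → match P4@[1:5]
pos 6 'c': at 16 (via fail)
pos 7 'b': at 26 (via fail)
pos 8 'a': at 27
pos 9 'e': at 28
pos 10 'a': at 29
pos 11 'd': at 30  → match P6@[6:11]
pos 12 'c': at 16 (via fail)
pos 13 'a': at 17
pos 14 'e': at 22 (via fail)
pos 15 'a': at 23
pos 16 'b': at 24
pos 17 'b': at 25  → match P5@[12:17]
pos 18 'e': at 1 (via fail)
pos 19 'b': at 0 (via fail)
pos 20 'd': at 14
pos 21 'd': at 31  → match P7@[20:21]
pos 22 'd': at 31 (via fail)  → match P7@[21:22]
pos 23 'a': at 6 (via fail)
pos 24 'a': at 7
pos 25 'd': at 8
pos 26 'd': at 9  → match P7@[25:26]
pos 27 'b': at 10  → match P1@[23:27],P3@[26:27]
pos 28 'b': at 0 (via fail)
pos 29 'c': at 20
pos 30 'a': at 21
pos 31 'c': at 20 (via fail)
pos 32 'b': at 26
pos 33 'a': at 27
pos 34 'e': at 28
pos 35 'a': at 29
pos 36 'd': at 30  → match P6@[31:36]
pos 37 'd': at 31 (via fail)  → match P7@[36:37]
pos 38 'b': at 15 (via fail)  → match P3@[37:38]
pos 39 'c': at 20 (via fail)
pos 40 'a': at 21
pos 41 'e': at 22
pos 42 'a': at 23
pos 43 'b': at 24
pos 44 'b': at 25  → match P5@[39:44]
pos 45 'd': at 14 (via fail)
pos 46 'd': at 31  → match P7@[45:46]
pos 47 'c': at 16 (via fail)
pos 48 'b': at 26 (via fail)
pos 49 'a': at 27
pos 50 'e': at 28

All matches (sorted): [[5,4],[11,6],[17,5],[21,7],[22,7],[26,7],[27,1],[27,3],[36,6],[37,7],[38,3],[44,5],[46,7]]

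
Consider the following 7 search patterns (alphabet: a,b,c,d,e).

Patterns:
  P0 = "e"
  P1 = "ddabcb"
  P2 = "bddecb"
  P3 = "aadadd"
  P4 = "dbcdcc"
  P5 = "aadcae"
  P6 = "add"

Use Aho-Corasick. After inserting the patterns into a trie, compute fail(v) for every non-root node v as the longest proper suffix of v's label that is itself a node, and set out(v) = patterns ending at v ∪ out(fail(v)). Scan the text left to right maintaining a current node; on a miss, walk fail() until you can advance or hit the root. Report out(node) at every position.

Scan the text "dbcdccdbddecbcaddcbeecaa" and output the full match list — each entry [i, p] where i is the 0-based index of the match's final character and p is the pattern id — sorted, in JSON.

Build automaton:
Trie nodes:
  0='ε' goto a→14 b→8 d→2 e→1
  1='e' goto ·  [P0 ends]
  2='d' goto b→20 d→3
  3='dd' goto a→4
  4='dda' goto b→5
  5='ddab' goto c→6
  6='ddabc' goto b→7
  7='ddabcb' goto ·  [P1 ends]
  8='b' goto d→9
  9='bd' goto d→10
  10='bdd' goto e→11
  11='bdde' goto c→12
  12='bddec' goto b→13
  13='bddecb' goto ·  [P2 ends]
  14='a' goto a→15 d→28
  15='aa' goto d→16
  16='aad' goto a→17 c→25
  17='aada' goto d→18
  18='aadad' goto d→19
  19='aadadd' goto ·  [P3 ends]
  20='db' goto c→21
  21='dbc' goto d→22
  22='dbcd' goto c→23
  23='dbcdc' goto c→24
  24='dbcdcc' goto ·  [P4 ends]
  25='aadc' goto a→26
  26='aadca' goto e→27
  27='aadcae' goto ·  [P5 ends]
  28='ad' goto d→29
  29='add' goto ·  [P6 ends]

Failure links (BFS by depth):
  fail(1) 'e': from fail(0)=0 chase 'e': 0 ⇒ 0;  out={0}∪out(0)={0}
  fail(2) 'd': from fail(0)=0 chase 'd': 0 ⇒ 0;  out=∅∪out(0)=∅
  fail(8) 'b': from fail(0)=0 chase 'b': 0 ⇒ 0;  out=∅∪out(0)=∅
  fail(14) 'a': from fail(0)=0 chase 'a': 0 ⇒ 0;  out=∅∪out(0)=∅
  fail(3) 'dd': from fail(2)=0 chase 'd': 0 ⇒ 2;  out=∅∪out(2)=∅
  fail(9) 'bd': from fail(8)=0 chase 'd': 0 ⇒ 2;  out=∅∪out(2)=∅
  fail(15) 'aa': from fail(14)=0 chase 'a': 0 ⇒ 14;  out=∅∪out(14)=∅
  fail(20) 'db': from fail(2)=0 chase 'b': 0 ⇒ 8;  out=∅∪out(8)=∅
  fail(28) 'ad': from fail(14)=0 chase 'd': 0 ⇒ 2;  out=∅∪out(2)=∅
  fail(4) 'dda': from fail(3)=2 chase 'a': 2→0 ⇒ 14;  out=∅∪out(14)=∅
  fail(10) 'bdd': from fail(9)=2 chase 'd': 2 ⇒ 3;  out=∅∪out(3)=∅
  fail(16) 'aad': from fail(15)=14 chase 'd': 14 ⇒ 28;  out=∅∪out(28)=∅
  fail(21) 'dbc': from fail(20)=8 chase 'c': 8→0 ⇒ 0;  out=∅∪out(0)=∅
  fail(29) 'add': from fail(28)=2 chase 'd': 2 ⇒ 3;  out={6}∪out(3)={6}
  fail(5) 'ddab': from fail(4)=14 chase 'b': 14→0 ⇒ 8;  out=∅∪out(8)=∅
  fail(11) 'bdde': from fail(10)=3 chase 'e': 3→2→0 ⇒ 1;  out=∅∪out(1)={0}
  fail(17) 'aada': from fail(16)=28 chase 'a': 28→2→0 ⇒ 14;  out=∅∪out(14)=∅
  fail(22) 'dbcd': from fail(21)=0 chase 'd': 0 ⇒ 2;  out=∅∪out(2)=∅
  fail(25) 'aadc': from fail(16)=28 chase 'c': 28→2→0 ⇒ 0;  out=∅∪out(0)=∅
  fail(6) 'ddabc': from fail(5)=8 chase 'c': 8→0 ⇒ 0;  out=∅∪out(0)=∅
  fail(12) 'bddec': from fail(11)=1 chase 'c': 1→0 ⇒ 0;  out=∅∪out(0)=∅
  fail(18) 'aadad': from fail(17)=14 chase 'd': 14 ⇒ 28;  out=∅∪out(28)=∅
  fail(23) 'dbcdc': from fail(22)=2 chase 'c': 2→0 ⇒ 0;  out=∅∪out(0)=∅
  fail(26) 'aadca': from fail(25)=0 chase 'a': 0 ⇒ 14;  out=∅∪out(14)=∅
  fail(7) 'ddabcb': from fail(6)=0 chase 'b': 0 ⇒ 8;  out={1}∪out(8)={1}
  fail(13) 'bddecb': from fail(12)=0 chase 'b': 0 ⇒ 8;  out={2}∪out(8)={2}
  fail(19) 'aadadd': from fail(18)=28 chase 'd': 28 ⇒ 29;  out={3}∪out(29)={3,6}
  fail(24) 'dbcdcc': from fail(23)=0 chase 'c': 0 ⇒ 0;  out={4}∪out(0)={4}
  fail(27) 'aadcae': from fail(26)=14 chase 'e': 14→0 ⇒ 1;  out={5}∪out(1)={0,5}

Text stream:
i=0 'd': node 0→2
i=1 'b': node 2→20
i=2 'c': node 20→21
i=3 'd': node 21→22
i=4 'c': node 22→23
i=5 'c': node 23→24  → match P4@[0:5]
i=6 'd': node 24→2 ·f
i=7 'b': node 2→20
i=8 'd': node 20→9 ·f
i=9 'd': node 9→10
i=10 'e': node 10→11  → match P0@[10:10]
i=11 'c': node 11→12
i=12 'b': node 12→13  → match P2@[7:12]
i=13 'c': node 13→0 ·f
i=14 'a': node 0→14
i=15 'd': node 14→28
i=16 'd': node 28→29  → match P6@[14:16]
i=17 'c': node 29→0 ·f
i=18 'b': node 0→8
i=19 'e': node 8→1 ·f  → match P0@[19:19]
i=20 'e': node 1→1 ·f  → match P0@[20:20]
i=21 'c': node 1→0 ·f
i=22 'a': node 0→14
i=23 'a': node 14→15

Matches: [[5,4],[10,0],[12,2],[16,6],[19,0],[20,0]]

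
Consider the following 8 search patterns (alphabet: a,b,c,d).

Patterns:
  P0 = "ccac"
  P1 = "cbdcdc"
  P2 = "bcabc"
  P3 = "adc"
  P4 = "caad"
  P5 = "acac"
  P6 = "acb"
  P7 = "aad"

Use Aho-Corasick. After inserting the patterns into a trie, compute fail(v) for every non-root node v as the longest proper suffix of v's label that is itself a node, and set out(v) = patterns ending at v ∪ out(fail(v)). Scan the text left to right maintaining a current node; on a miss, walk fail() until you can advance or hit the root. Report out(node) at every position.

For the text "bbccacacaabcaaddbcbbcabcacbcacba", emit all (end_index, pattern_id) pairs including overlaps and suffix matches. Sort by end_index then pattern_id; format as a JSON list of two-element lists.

Build:
Trie nodes:
  0='ε' goto a→15 b→10 c→1
  1='c' goto a→18 b→5 c→2
  2='cc' goto a→3
  3='cca' goto c→4
  4='ccac' goto ·  ←P0
  5='cb' goto d→6
  6='cbd' goto c→7
  7='cbdc' goto d→8
  8='cbdcd' goto c→9
  9='cbdcdc' goto ·  ←P1
  10='b' goto c→11
  11='bc' goto a→12
  12='bca' goto b→13
  13='bcab' goto c→14
  14='bcabc' goto ·  ←P2
  15='a' goto a→25 c→21 d→16
  16='ad' goto c→17
  17='adc' goto ·  ←P3
  18='ca' goto a→19
  19='caa' goto d→20
  20='caad' goto ·  ←P4
  21='ac' goto a→22 b→24
  22='aca' goto c→23
  23='acac' goto ·  ←P5
  24='acb' goto ·  ←P6
  25='aa' goto d→26
  26='aad' goto ·  ←P7

BFS fail/out derivation:
  n1('c'): parent n0 fail=0; on 'c' 0 → fail=0;  out ∅∪∅=∅
  n10('b'): parent n0 fail=0; on 'b' 0 → fail=0;  out ∅∪∅=∅
  n15('a'): parent n0 fail=0; on 'a' 0 → fail=0;  out ∅∪∅=∅
  n2('cc'): parent n1 fail=0; on 'c' 0 → fail=1;  out ∅∪∅=∅
  n5('cb'): parent n1 fail=0; on 'b' 0 → fail=10;  out ∅∪∅=∅
  n11('bc'): parent n10 fail=0; on 'c' 0 → fail=1;  out ∅∪∅=∅
  n16('ad'): parent n15 fail=0; on 'd' 0 → fail=0;  out ∅∪∅=∅
  n18('ca'): parent n1 fail=0; on 'a' 0 → fail=15;  out ∅∪∅=∅
  n21('ac'): parent n15 fail=0; on 'c' 0 → fail=1;  out ∅∪∅=∅
  n25('aa'): parent n15 fail=0; on 'a' 0 → fail=15;  out ∅∪∅=∅
  n3('cca'): parent n2 fail=1; on 'a' 1 → fail=18;  out ∅∪∅=∅
  n6('cbd'): parent n5 fail=10; on 'd' 10→0 → fail=0;  out ∅∪∅=∅
  n12('bca'): parent n11 fail=1; on 'a' 1 → fail=18;  out ∅∪∅=∅
  n17('adc'): parent n16 fail=0; on 'c' 0 → fail=1;  out {3}∪∅={3}
  n19('caa'): parent n18 fail=15; on 'a' 15 → fail=25;  out ∅∪∅=∅
  n22('aca'): parent n21 fail=1; on 'a' 1 → fail=18;  out ∅∪∅=∅
  n24('acb'): parent n21 fail=1; on 'b' 1 → fail=5;  out {6}∪∅={6}
  n26('aad'): parent n25 fail=15; on 'd' 15 → fail=16;  out {7}∪∅={7}
  n4('ccac'): parent n3 fail=18; on 'c' 18→15 → fail=21;  out {0}∪∅={0}
  n7('cbdc'): parent n6 fail=0; on 'c' 0 → fail=1;  out ∅∪∅=∅
  n13('bcab'): parent n12 fail=18; on 'b' 18→15→0 → fail=10;  out ∅∪∅=∅
  n20('caad'): parent n19 fail=25; on 'd' 25 → fail=26;  out {4}∪{7}={4,7}
  n23('acac'): parent n22 fail=18; on 'c' 18→15 → fail=21;  out {5}∪∅={5}
  n8('cbdcd'): parent n7 fail=1; on 'd' 1→0 → fail=0;  out ∅∪∅=∅
  n14('bcabc'): parent n13 fail=10; on 'c' 10 → fail=11;  out {2}∪∅={2}
  n9('cbdcdc'): parent n8 fail=0; on 'c' 0 → fail=1;  out {1}∪∅={1}

Run:
[0] read 'b'  n0⇒n10
[1] read 'b'  n10⇒n10 (fail-walked)
[2] read 'c'  n10⇒n11
[3] read 'c'  n11⇒n2 (fail-walked)
[4] read 'a'  n2⇒n3
[5] read 'c'  n3⇒n4  ** P0@[2:5]
[6] read 'a'  n4⇒n22 (fail-walked)
[7] read 'c'  n22⇒n23  ** P5@[4:7]
[8] read 'a'  n23⇒n22 (fail-walked)
[9] read 'a'  n22⇒n19 (fail-walked)
[10] read 'b'  n19⇒n10 (fail-walked)
[11] read 'c'  n10⇒n11
[12] read 'a'  n11⇒n12
[13] read 'a'  n12⇒n19 (fail-walked)
[14] read 'd'  n19⇒n20  ** P4@[11:14],P7@[12:14]
[15] read 'd'  n20⇒n0 (fail-walked)
[16] read 'b'  n0⇒n10
[17] read 'c'  n10⇒n11
[18] read 'b'  n11⇒n5 (fail-walked)
[19] read 'b'  n5⇒n10 (fail-walked)
[20] read 'c'  n10⇒n11
[21] read 'a'  n11⇒n12
[22] read 'b'  n12⇒n13
[23] read 'c'  n13⇒n14  ** P2@[19:23]
[24] read 'a'  n14⇒n12 (fail-walked)
[25] read 'c'  n12⇒n21 (fail-walked)
[26] read 'b'  n21⇒n24  ** P6@[24:26]
[27] read 'c'  n24⇒n11 (fail-walked)
[28] read 'a'  n11⇒n12
[29] read 'c'  n12⇒n21 (fail-walked)
[30] read 'b'  n21⇒n24  ** P6@[28:30]
[31] read 'a'  n24⇒n15 (fail-walked)

Matches: [[5,0],[7,5],[14,4],[14,7],[23,2],[26,6],[30,6]]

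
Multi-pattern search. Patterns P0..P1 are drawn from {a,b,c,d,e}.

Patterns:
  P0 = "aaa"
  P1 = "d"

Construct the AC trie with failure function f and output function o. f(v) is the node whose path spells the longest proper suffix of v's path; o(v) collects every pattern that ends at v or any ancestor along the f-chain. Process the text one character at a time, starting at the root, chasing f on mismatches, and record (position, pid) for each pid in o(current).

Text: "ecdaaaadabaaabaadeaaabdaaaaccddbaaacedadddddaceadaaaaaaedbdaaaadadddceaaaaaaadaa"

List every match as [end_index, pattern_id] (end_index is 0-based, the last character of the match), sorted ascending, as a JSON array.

Construct AC machine:
Trie nodes:
  n0 'ε': a→1 d→4
  n1 'a': a→2
  n2 'aa': a→3
  n3 'aaa': ·  ←P0
  n4 'd': ·  ←P1

Failure links (BFS by depth):
  fail(1) 'a': from fail(0)=0 chase 'a': 0 ⇒ 0;  out=∅∪out(0)=∅
  fail(4) 'd': from fail(0)=0 chase 'd': 0 ⇒ 0;  out={1}∪out(0)={1}
  fail(2) 'aa': from fail(1)=0 chase 'a': 0 ⇒ 1;  out=∅∪out(1)=∅
  fail(3) 'aaa': from fail(2)=1 chase 'a': 1 ⇒ 2;  out={0}∪out(2)={0}

Scan:
i=0 'e': node 0→0
i=1 'c': node 0→0
i=2 'd': node 0→4  emit P1@[2:2]
i=3 'a': node 4→1 (fail-walked)
i=4 'a': node 1→2
i=5 'a': node 2→3  emit P0@[3:5]
i=6 'a': node 3→3 (fail-walked)  emit P0@[4:6]
i=7 'd': node 3→4 (fail-walked)  emit P1@[7:7]
i=8 'a': node 4→1 (fail-walked)
i=9 'b': node 1→0 (fail-walked)
i=10 'a': node 0→1
i=11 'a': node 1→2
i=12 'a': node 2→3  emit P0@[10:12]
i=13 'b': node 3→0 (fail-walked)
i=14 'a': node 0→1
i=15 'a': node 1→2
i=16 'd': node 2→4 (fail-walked)  emit P1@[16:16]
i=17 'e': node 4→0 (fail-walked)
i=18 'a': node 0→1
i=19 'a': node 1→2
i=20 'a': node 2→3  emit P0@[18:20]
i=21 'b': node 3→0 (fail-walked)
i=22 'd': node 0→4  emit P1@[22:22]
i=23 'a': node 4→1 (fail-walked)
i=24 'a': node 1→2
i=25 'a': node 2→3  emit P0@[23:25]
i=26 'a': node 3→3 (fail-walked)  emit P0@[24:26]
i=27 'c': node 3→0 (fail-walked)
i=28 'c': node 0→0
i=29 'd': node 0→4  emit P1@[29:29]
i=30 'd': node 4→4 (fail-walked)  emit P1@[30:30]
i=31 'b': node 4→0 (fail-walked)
i=32 'a': node 0→1
i=33 'a': node 1→2
i=34 'a': node 2→3  emit P0@[32:34]
i=35 'c': node 3→0 (fail-walked)
i=36 'e': node 0→0
i=37 'd': node 0→4  emit P1@[37:37]
i=38 'a': node 4→1 (fail-walked)
i=39 'd': node 1→4 (fail-walked)  emit P1@[39:39]
i=40 'd': node 4→4 (fail-walked)  emit P1@[40:40]
i=41 'd': node 4→4 (fail-walked)  emit P1@[41:41]
i=42 'd': node 4→4 (fail-walked)  emit P1@[42:42]
i=43 'd': node 4→4 (fail-walked)  emit P1@[43:43]
i=44 'a': node 4→1 (fail-walked)
i=45 'c': node 1→0 (fail-walked)
i=46 'e': node 0→0
i=47 'a': node 0→1
i=48 'd': node 1→4 (fail-walked)  emit P1@[48:48]
i=49 'a': node 4→1 (fail-walked)
i=50 'a': node 1→2
i=51 'a': node 2→3  emit P0@[49:51]
i=52 'a': node 3→3 (fail-walked)  emit P0@[50:52]
i=53 'a': node 3→3 (fail-walked)  emit P0@[51:53]
i=54 'a': node 3→3 (fail-walked)  emit P0@[52:54]
i=55 'e': node 3→0 (fail-walked)
i=56 'd': node 0→4  emit P1@[56:56]
i=57 'b': node 4→0 (fail-walked)
i=58 'd': node 0→4  emit P1@[58:58]
i=59 'a': node 4→1 (fail-walked)
i=60 'a': node 1→2
i=61 'a': node 2→3  emit P0@[59:61]
i=62 'a': node 3→3 (fail-walked)  emit P0@[60:62]
i=63 'd': node 3→4 (fail-walked)  emit P1@[63:63]
i=64 'a': node 4→1 (fail-walked)
i=65 'd': node 1→4 (fail-walked)  emit P1@[65:65]
i=66 'd': node 4→4 (fail-walked)  emit P1@[66:66]
i=67 'd': node 4→4 (fail-walked)  emit P1@[67:67]
i=68 'c': node 4→0 (fail-walked)
i=69 'e': node 0→0
i=70 'a': node 0→1
i=71 'a': node 1→2
i=72 'a': node 2→3  emit P0@[70:72]
i=73 'a': node 3→3 (fail-walked)  emit P0@[71:73]
i=74 'a': node 3→3 (fail-walked)  emit P0@[72:74]
i=75 'a': node 3→3 (fail-walked)  emit P0@[73:75]
i=76 'a': node 3→3 (fail-walked)  emit P0@[74:76]
i=77 'd': node 3→4 (fail-walked)  emit P1@[77:77]
i=78 'a': node 4→1 (fail-walked)
i=79 'a': node 1→2

All matches (sorted): [[2,1],[5,0],[6,0],[7,1],[12,0],[16,1],[20,0],[22,1],[25,0],[26,0],[29,1],[30,1],[34,0],[37,1],[39,1],[40,1],[41,1],[42,1],[43,1],[48,1],[51,0],[52,0],[53,0],[54,0],[56,1],[58,1],[61,0],[62,0],[63,1],[65,1],[66,1],[67,1],[72,0],[73,0],[74,0],[75,0],[76,0],[77,1]]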